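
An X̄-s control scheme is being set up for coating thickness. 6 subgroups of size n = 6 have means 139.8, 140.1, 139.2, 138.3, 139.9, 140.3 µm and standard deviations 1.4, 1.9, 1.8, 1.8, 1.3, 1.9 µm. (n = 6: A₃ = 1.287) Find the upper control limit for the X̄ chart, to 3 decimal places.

X̄̄ = (139.8 + 140.1 + 139.2 + 138.3 + 139.9 + 140.3) / 6 = 139.6000
s̄ = (1.4 + 1.9 + 1.8 + 1.8 + 1.3 + 1.9) / 6 = 1.6833
UCL = X̄̄ + A₃·s̄ = 139.6000 + 1.287 × 1.6833 = 141.7664

141.766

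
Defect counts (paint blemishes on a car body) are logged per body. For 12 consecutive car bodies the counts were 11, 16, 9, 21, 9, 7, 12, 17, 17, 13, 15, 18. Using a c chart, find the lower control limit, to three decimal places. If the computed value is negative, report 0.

c̄ = (11 + 16 + 9 + 21 + 9 + 7 + 12 + 17 + 17 + 13 + 15 + 18) / 12 = 165 / 12 = 13.7500
LCL = c̄ − 3√c̄ = 13.7500 − 3 × 3.7081 = 2.6257

2.626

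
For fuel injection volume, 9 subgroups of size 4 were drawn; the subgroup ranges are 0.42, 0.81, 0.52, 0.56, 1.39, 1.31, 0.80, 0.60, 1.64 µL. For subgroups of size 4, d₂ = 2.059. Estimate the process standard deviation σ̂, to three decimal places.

R̄ = (0.42 + 0.81 + 0.52 + 0.56 + 1.39 + 1.31 + 0.80 + 0.60 + 1.64) / 9 = 0.8944
σ̂ = R̄ / d₂ = 0.8944 / 2.059 = 0.4344

0.434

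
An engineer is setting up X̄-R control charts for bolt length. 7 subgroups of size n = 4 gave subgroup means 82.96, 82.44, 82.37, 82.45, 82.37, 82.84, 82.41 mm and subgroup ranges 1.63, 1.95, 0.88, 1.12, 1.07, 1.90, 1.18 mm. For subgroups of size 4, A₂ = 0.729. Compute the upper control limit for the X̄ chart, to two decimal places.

X̄̄ = (82.96 + 82.44 + 82.37 + 82.45 + 82.37 + 82.84 + 82.41) / 7 = 577.8400 / 7 = 82.5486
R̄ = (1.63 + 1.95 + 0.88 + 1.12 + 1.07 + 1.90 + 1.18) / 7 = 9.7300 / 7 = 1.3900
UCL = X̄̄ + A₂·R̄ = 82.5486 + 0.729 × 1.3900 = 83.5619

83.56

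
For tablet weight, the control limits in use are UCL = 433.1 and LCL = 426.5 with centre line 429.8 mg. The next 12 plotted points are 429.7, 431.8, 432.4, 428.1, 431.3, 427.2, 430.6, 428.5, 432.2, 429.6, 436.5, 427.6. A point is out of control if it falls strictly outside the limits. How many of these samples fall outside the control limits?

Compare each point to [426.5, 433.1]: sample 11 = 436.5 > UCL.

1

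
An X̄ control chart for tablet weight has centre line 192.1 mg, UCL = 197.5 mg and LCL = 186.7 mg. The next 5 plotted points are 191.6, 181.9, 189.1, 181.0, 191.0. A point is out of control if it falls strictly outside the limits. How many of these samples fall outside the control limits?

2

Compare each point to [186.7, 197.5]: sample 2 = 181.9 < LCL; sample 4 = 181.0 < LCL.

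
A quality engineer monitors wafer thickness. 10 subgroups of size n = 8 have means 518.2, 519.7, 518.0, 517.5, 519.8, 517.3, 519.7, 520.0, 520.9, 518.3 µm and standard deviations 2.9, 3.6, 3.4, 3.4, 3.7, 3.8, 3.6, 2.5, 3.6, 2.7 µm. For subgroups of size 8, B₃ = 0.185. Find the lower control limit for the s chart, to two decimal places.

0.61

s̄ = (2.9 + 3.6 + 3.4 + 3.4 + 3.7 + 3.8 + 3.6 + 2.5 + 3.6 + 2.7) / 10 = 3.3200
LCL_s = B₃·s̄ = 0.185 × 3.3200 = 0.6142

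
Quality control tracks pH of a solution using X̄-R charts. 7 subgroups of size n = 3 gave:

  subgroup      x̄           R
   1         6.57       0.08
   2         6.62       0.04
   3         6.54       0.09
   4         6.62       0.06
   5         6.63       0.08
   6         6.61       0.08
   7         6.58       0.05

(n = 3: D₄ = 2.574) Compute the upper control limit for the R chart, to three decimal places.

R̄ = (0.08 + 0.04 + 0.09 + 0.06 + 0.08 + 0.08 + 0.05) / 7 = 0.4800 / 7 = 0.0686
UCL_R = D₄·R̄ = 2.574 × 0.0686 = 0.1765

0.177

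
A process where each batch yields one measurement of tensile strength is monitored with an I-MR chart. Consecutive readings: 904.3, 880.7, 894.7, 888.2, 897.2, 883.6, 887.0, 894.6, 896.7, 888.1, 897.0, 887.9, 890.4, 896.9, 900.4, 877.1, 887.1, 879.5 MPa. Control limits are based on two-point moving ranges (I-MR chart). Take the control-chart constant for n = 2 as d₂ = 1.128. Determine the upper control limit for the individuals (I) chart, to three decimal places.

X̄ = (904.3 + 880.7 + 894.7 + 888.2 + 897.2 + 883.6 + 887.0 + 894.6 + 896.7 + 888.1 + 897.0 + 887.9 + 890.4 + 896.9 + 900.4 + 877.1 + 887.1 + 879.5) / 18 = 890.6333
Moving ranges: 23.6, 14.0, 6.5, 9.0, 13.6, 3.4, 7.6, 2.1, 8.6, 8.9, 9.1, 2.5, 6.5, 3.5, 23.3, 10.0, 7.6; M̄R̄ = 159.8000 / 17 = 9.4000
UCL = X̄ + 3·M̄R̄/d₂ = 890.6333 + 3 × 9.4000 / 1.128 = 915.6333

915.633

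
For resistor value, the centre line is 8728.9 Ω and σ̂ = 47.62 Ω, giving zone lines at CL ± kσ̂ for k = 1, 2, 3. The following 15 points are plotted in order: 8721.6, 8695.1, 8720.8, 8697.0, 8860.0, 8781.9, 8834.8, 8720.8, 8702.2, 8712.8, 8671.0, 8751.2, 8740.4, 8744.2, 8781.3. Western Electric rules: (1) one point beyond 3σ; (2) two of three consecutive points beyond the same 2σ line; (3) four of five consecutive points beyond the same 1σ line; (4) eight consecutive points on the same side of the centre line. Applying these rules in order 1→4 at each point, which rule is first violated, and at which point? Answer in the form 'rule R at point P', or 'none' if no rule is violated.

rule 2 at point 7

Zone of each point (C = within 1σ̂, B = 1σ̂–2σ̂, A = 2σ̂–3σ̂, * = beyond 3σ̂; sign = side of CL): 1:-C, 2:-C, 3:-C, 4:-C, 5:+A, 6:+B, 7:+A, 8:-C, 9:-C, 10:-C, 11:-B, 12:+C, 13:+C, 14:+C, 15:+B
Rule 2 (two of three consecutive points beyond the same 2σ limit) is satisfied at point 7.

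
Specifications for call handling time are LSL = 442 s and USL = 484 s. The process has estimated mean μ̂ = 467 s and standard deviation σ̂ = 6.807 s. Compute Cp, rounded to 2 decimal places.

Cp = (USL − LSL) / (6σ̂) = (484 − 442) / (6 × 6.807) = 42.0000 / 40.8420 = 1.0284

1.03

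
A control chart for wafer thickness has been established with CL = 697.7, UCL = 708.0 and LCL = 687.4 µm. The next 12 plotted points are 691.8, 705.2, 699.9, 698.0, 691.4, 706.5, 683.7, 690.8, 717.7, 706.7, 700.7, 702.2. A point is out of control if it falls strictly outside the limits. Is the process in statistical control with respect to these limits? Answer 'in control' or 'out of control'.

Compare each point to [687.4, 708.0]: sample 7 = 683.7 < LCL; sample 9 = 717.7 > UCL.

out of control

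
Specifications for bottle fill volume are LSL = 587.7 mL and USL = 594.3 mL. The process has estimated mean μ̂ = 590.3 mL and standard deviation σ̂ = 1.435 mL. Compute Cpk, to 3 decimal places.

0.604

Cpu = (USL − μ̂) / (3σ̂) = (594.3 − 590.3) / (3 × 1.435) = 0.9292; Cpl = (μ̂ − LSL) / (3σ̂) = (590.3 − 587.7) / (3 × 1.435) = 0.6039; Cpk = min(Cpu, Cpl) = 0.6039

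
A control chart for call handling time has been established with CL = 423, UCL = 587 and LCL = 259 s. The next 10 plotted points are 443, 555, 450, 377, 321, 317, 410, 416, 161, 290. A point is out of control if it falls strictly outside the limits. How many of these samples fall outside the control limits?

Compare each point to [259, 587]: sample 9 = 161 < LCL.

1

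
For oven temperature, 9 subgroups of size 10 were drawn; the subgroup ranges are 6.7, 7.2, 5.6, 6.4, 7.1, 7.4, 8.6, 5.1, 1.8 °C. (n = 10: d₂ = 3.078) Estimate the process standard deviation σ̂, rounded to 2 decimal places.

R̄ = (6.7 + 7.2 + 5.6 + 6.4 + 7.1 + 7.4 + 8.6 + 5.1 + 1.8) / 9 = 6.2111
σ̂ = R̄ / d₂ = 6.2111 / 3.078 = 2.0179

2.02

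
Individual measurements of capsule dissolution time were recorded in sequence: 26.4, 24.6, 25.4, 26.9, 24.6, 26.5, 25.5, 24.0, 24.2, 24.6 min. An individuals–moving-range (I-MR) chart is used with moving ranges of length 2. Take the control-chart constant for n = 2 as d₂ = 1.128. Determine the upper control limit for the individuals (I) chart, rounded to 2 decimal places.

X̄ = (26.4 + 24.6 + 25.4 + 26.9 + 24.6 + 26.5 + 25.5 + 24.0 + 24.2 + 24.6) / 10 = 25.2700
Moving ranges: 1.8, 0.8, 1.5, 2.3, 1.9, 1.0, 1.5, 0.2, 0.4; M̄R̄ = 11.4000 / 9 = 1.2667
UCL = X̄ + 3·M̄R̄/d₂ = 25.2700 + 3 × 1.2667 / 1.128 = 28.6388

28.64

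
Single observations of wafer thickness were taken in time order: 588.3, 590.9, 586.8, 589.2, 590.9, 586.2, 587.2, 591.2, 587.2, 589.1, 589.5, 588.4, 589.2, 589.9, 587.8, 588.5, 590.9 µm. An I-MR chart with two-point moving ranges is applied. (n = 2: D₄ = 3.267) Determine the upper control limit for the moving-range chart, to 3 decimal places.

Moving ranges: 2.6, 4.1, 2.4, 1.7, 4.7, 1.0, 4.0, 4.0, 1.9, 0.4, 1.1, 0.8, 0.7, 2.1, 0.7, 2.4; M̄R̄ = 34.6000 / 16 = 2.1625
UCL_MR = D₄·M̄R̄ = 3.267 × 2.1625 = 7.0649

7.065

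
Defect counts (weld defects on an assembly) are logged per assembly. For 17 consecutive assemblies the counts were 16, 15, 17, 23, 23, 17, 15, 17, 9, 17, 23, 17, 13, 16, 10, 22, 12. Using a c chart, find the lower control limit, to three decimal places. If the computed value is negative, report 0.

c̄ = (16 + 15 + 17 + 23 + 23 + 17 + 15 + 17 + 9 + 17 + 23 + 17 + 13 + 16 + 10 + 22 + 12) / 17 = 282 / 17 = 16.5882
LCL = c̄ − 3√c̄ = 16.5882 − 3 × 4.0729 = 4.3696

4.370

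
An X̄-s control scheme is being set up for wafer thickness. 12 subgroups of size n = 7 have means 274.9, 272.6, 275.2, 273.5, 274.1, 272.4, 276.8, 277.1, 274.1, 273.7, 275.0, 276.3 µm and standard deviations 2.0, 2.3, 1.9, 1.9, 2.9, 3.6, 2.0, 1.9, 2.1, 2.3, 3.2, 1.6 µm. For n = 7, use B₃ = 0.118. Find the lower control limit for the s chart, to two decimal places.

0.27

s̄ = (2.0 + 2.3 + 1.9 + 1.9 + 2.9 + 3.6 + 2.0 + 1.9 + 2.1 + 2.3 + 3.2 + 1.6) / 12 = 2.3083
LCL_s = B₃·s̄ = 0.118 × 2.3083 = 0.2724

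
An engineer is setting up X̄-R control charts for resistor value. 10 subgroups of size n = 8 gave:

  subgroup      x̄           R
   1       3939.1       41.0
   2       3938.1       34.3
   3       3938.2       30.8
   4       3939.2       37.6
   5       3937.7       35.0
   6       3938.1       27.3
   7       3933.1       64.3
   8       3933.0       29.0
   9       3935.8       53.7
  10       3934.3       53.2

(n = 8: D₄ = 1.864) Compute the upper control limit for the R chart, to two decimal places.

75.72

R̄ = (41.0 + 34.3 + 30.8 + 37.6 + 35.0 + 27.3 + 64.3 + 29.0 + 53.7 + 53.2) / 10 = 406.2000 / 10 = 40.6200
UCL_R = D₄·R̄ = 1.864 × 40.6200 = 75.7157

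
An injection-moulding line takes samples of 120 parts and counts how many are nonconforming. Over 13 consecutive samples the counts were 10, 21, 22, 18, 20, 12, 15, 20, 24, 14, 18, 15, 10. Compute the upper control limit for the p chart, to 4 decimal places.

p̄ = Σdᵢ / (k·n) = 219 / (13 × 120) = 0.14038
UCL = p̄ + 3·√(p̄(1−p̄)/n) = 0.14038 + 3 × √(0.14038×0.85962/120) = 0.14038 + 3 × 0.03171 = 0.23552

0.2355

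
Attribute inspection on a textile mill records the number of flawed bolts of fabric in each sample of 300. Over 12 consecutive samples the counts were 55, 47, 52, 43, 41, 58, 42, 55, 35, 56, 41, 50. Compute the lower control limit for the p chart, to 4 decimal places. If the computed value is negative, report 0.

0.0963

p̄ = Σdᵢ / (k·n) = 575 / (12 × 300) = 0.15972
LCL = p̄ − 3·√(p̄(1−p̄)/n) = 0.15972 − 3 × 0.02115 = 0.09627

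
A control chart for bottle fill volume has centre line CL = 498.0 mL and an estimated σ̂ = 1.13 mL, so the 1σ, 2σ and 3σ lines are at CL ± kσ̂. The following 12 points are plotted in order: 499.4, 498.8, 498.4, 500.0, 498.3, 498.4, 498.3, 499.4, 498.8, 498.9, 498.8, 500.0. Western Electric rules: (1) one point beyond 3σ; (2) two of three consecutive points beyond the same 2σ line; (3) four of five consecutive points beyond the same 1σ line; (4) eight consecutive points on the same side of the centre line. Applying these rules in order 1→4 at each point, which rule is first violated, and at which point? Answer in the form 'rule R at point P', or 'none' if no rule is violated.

Zone of each point (C = within 1σ̂, B = 1σ̂–2σ̂, A = 2σ̂–3σ̂, * = beyond 3σ̂; sign = side of CL): 1:+B, 2:+C, 3:+C, 4:+B, 5:+C, 6:+C, 7:+C, 8:+B, 9:+C, 10:+C, 11:+C, 12:+B
Rule 4 (eight consecutive points on the same side of the centre line) is satisfied at point 8.

rule 4 at point 8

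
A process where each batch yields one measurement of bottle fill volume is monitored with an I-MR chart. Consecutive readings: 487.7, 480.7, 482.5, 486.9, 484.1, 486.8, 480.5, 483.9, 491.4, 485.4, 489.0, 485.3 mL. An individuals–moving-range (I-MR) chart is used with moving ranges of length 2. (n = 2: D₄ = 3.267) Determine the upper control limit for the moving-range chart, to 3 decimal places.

14.612

Moving ranges: 7.0, 1.8, 4.4, 2.8, 2.7, 6.3, 3.4, 7.5, 6.0, 3.6, 3.7; M̄R̄ = 49.2000 / 11 = 4.4727
UCL_MR = D₄·M̄R̄ = 3.267 × 4.4727 = 14.6124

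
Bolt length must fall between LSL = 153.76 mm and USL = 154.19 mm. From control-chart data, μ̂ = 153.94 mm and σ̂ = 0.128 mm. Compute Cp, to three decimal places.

Cp = (USL − LSL) / (6σ̂) = (154.19 − 153.76) / (6 × 0.128) = 0.4300 / 0.7680 = 0.5599

0.560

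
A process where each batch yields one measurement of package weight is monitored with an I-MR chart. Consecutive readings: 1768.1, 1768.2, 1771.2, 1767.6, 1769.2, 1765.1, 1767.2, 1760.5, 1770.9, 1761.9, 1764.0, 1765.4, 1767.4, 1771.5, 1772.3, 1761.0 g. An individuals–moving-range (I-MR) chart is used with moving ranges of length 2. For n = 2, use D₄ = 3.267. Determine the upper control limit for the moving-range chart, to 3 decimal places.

Moving ranges: 0.1, 3.0, 3.6, 1.6, 4.1, 2.1, 6.7, 10.4, 9.0, 2.1, 1.4, 2.0, 4.1, 0.8, 11.3; M̄R̄ = 62.3000 / 15 = 4.1533
UCL_MR = D₄·M̄R̄ = 3.267 × 4.1533 = 13.5689

13.569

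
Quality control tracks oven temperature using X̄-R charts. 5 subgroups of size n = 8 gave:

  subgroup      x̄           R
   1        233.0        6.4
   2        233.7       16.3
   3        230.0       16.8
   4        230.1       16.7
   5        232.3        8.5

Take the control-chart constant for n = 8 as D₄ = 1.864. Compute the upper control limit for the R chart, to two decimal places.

R̄ = (6.4 + 16.3 + 16.8 + 16.7 + 8.5) / 5 = 64.7000 / 5 = 12.9400
UCL_R = D₄·R̄ = 1.864 × 12.9400 = 24.1202

24.12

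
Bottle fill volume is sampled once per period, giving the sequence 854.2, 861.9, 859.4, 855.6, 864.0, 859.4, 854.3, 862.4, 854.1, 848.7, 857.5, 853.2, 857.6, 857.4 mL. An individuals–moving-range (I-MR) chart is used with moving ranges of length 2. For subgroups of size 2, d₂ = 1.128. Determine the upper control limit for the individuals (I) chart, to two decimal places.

871.77

X̄ = (854.2 + 861.9 + 859.4 + 855.6 + 864.0 + 859.4 + 854.3 + 862.4 + 854.1 + 848.7 + 857.5 + 853.2 + 857.6 + 857.4) / 14 = 857.1214
Moving ranges: 7.7, 2.5, 3.8, 8.4, 4.6, 5.1, 8.1, 8.3, 5.4, 8.8, 4.3, 4.4, 0.2; M̄R̄ = 71.6000 / 13 = 5.5077
UCL = X̄ + 3·M̄R̄/d₂ = 857.1214 + 3 × 5.5077 / 1.128 = 871.7695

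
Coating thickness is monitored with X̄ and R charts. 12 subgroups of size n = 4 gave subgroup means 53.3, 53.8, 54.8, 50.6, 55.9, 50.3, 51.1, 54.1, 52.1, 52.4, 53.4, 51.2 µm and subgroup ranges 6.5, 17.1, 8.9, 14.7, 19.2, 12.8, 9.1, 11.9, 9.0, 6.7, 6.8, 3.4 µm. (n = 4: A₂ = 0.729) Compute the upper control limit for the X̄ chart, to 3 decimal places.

60.411

X̄̄ = (53.3 + 53.8 + 54.8 + 50.6 + 55.9 + 50.3 + 51.1 + 54.1 + 52.1 + 52.4 + 53.4 + 51.2) / 12 = 633.0000 / 12 = 52.7500
R̄ = (6.5 + 17.1 + 8.9 + 14.7 + 19.2 + 12.8 + 9.1 + 11.9 + 9.0 + 6.7 + 6.8 + 3.4) / 12 = 126.1000 / 12 = 10.5083
UCL = X̄̄ + A₂·R̄ = 52.7500 + 0.729 × 10.5083 = 60.4106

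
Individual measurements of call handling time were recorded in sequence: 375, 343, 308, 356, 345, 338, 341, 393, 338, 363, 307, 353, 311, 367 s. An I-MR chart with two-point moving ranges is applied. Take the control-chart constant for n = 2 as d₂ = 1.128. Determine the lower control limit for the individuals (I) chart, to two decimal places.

X̄ = (375 + 343 + 308 + 356 + 345 + 338 + 341 + 393 + 338 + 363 + 307 + 353 + 311 + 367) / 14 = 345.5714
Moving ranges: 32, 35, 48, 11, 7, 3, 52, 55, 25, 56, 46, 42, 56; M̄R̄ = 468.0000 / 13 = 36.0000
LCL = X̄ − 3·M̄R̄/d₂ = 345.5714 − 3 × 36.0000 / 1.128 = 249.8267

249.83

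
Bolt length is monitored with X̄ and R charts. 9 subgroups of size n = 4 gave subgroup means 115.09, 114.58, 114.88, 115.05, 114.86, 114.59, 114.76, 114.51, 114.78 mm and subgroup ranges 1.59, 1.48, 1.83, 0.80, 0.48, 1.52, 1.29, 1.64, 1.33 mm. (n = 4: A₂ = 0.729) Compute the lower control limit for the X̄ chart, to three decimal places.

X̄̄ = (115.09 + 114.58 + 114.88 + 115.05 + 114.86 + 114.59 + 114.76 + 114.51 + 114.78) / 9 = 1033.1000 / 9 = 114.7889
R̄ = (1.59 + 1.48 + 1.83 + 0.80 + 0.48 + 1.52 + 1.29 + 1.64 + 1.33) / 9 = 11.9600 / 9 = 1.3289
LCL = X̄̄ − A₂·R̄ = 114.7889 − 0.729 × 1.3289 = 113.8201

113.820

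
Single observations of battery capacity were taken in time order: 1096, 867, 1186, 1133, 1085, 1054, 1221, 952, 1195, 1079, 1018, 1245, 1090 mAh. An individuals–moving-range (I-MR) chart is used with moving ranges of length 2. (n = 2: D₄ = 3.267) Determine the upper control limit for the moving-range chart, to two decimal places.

Moving ranges: 229, 319, 53, 48, 31, 167, 269, 243, 116, 61, 227, 155; M̄R̄ = 1918.0000 / 12 = 159.8333
UCL_MR = D₄·M̄R̄ = 3.267 × 159.8333 = 522.1755

522.18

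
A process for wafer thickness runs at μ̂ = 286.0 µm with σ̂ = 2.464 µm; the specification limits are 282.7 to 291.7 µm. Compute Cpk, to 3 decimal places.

Cpu = (USL − μ̂) / (3σ̂) = (291.7 − 286.0) / (3 × 2.464) = 0.7711; Cpl = (μ̂ − LSL) / (3σ̂) = (286.0 − 282.7) / (3 × 2.464) = 0.4464; Cpk = min(Cpu, Cpl) = 0.4464

0.446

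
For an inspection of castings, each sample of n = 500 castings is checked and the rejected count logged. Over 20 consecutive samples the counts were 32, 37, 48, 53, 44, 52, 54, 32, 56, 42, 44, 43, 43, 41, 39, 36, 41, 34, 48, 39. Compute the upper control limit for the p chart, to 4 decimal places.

0.1234

p̄ = Σdᵢ / (k·n) = 858 / (20 × 500) = 0.08580
UCL = p̄ + 3·√(p̄(1−p̄)/n) = 0.08580 + 3 × √(0.08580×0.91420/500) = 0.08580 + 3 × 0.01253 = 0.12338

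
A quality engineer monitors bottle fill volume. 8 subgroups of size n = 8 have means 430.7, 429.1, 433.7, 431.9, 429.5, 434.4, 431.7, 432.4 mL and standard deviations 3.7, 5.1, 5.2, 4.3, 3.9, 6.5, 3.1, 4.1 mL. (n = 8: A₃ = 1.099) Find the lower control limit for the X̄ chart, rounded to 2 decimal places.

426.74

X̄̄ = (430.7 + 429.1 + 433.7 + 431.9 + 429.5 + 434.4 + 431.7 + 432.4) / 8 = 431.6750
s̄ = (3.7 + 5.1 + 5.2 + 4.3 + 3.9 + 6.5 + 3.1 + 4.1) / 8 = 4.4875
LCL = X̄̄ − A₃·s̄ = 431.6750 − 1.099 × 4.4875 = 426.7432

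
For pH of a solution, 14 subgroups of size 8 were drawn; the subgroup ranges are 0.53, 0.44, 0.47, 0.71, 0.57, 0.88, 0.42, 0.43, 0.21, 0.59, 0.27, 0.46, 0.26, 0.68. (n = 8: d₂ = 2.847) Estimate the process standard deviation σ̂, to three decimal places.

R̄ = (0.53 + 0.44 + 0.47 + 0.71 + 0.57 + 0.88 + 0.42 + 0.43 + 0.21 + 0.59 + 0.27 + 0.46 + 0.26 + 0.68) / 14 = 0.4943
σ̂ = R̄ / d₂ = 0.4943 / 2.847 = 0.1736

0.174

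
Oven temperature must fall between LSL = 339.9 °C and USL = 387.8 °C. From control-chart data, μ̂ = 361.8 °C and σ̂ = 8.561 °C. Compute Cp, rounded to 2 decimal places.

Cp = (USL − LSL) / (6σ̂) = (387.8 − 339.9) / (6 × 8.561) = 47.9000 / 51.3660 = 0.9325

0.93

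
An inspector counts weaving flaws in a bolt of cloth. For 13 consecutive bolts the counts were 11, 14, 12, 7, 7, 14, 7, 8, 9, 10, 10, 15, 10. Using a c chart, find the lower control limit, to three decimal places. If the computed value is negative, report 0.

0.676

c̄ = (11 + 14 + 12 + 7 + 7 + 14 + 7 + 8 + 9 + 10 + 10 + 15 + 10) / 13 = 134 / 13 = 10.3077
LCL = c̄ − 3√c̄ = 10.3077 − 3 × 3.2106 = 0.6760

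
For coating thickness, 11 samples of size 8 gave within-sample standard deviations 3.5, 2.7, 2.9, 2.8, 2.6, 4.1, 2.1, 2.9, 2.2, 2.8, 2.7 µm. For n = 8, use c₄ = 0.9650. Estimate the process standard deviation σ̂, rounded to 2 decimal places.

s̄ = (3.5 + 2.7 + 2.9 + 2.8 + 2.6 + 4.1 + 2.1 + 2.9 + 2.2 + 2.8 + 2.7) / 11 = 2.8455
σ̂ = s̄ / c₄ = 2.8455 / 0.9650 = 2.9487

2.95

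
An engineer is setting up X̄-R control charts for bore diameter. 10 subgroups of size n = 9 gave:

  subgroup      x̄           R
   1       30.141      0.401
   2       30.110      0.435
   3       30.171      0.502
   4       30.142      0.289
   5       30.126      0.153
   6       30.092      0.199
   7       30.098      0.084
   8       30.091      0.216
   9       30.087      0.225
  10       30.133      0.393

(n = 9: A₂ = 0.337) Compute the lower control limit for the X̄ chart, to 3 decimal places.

30.021

X̄̄ = (30.141 + 30.110 + 30.171 + 30.142 + 30.126 + 30.092 + 30.098 + 30.091 + 30.087 + 30.133) / 10 = 301.1910 / 10 = 30.1191
R̄ = (0.401 + 0.435 + 0.502 + 0.289 + 0.153 + 0.199 + 0.084 + 0.216 + 0.225 + 0.393) / 10 = 2.8970 / 10 = 0.2897
LCL = X̄̄ − A₂·R̄ = 30.1191 − 0.337 × 0.2897 = 30.0215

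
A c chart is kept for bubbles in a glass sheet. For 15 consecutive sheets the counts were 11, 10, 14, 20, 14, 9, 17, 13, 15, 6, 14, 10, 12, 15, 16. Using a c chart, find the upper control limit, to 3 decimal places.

23.911

c̄ = (11 + 10 + 14 + 20 + 14 + 9 + 17 + 13 + 15 + 6 + 14 + 10 + 12 + 15 + 16) / 15 = 196 / 15 = 13.0667
UCL = c̄ + 3√c̄ = 13.0667 + 3 × √13.0667 = 13.0667 + 3 × 3.6148 = 23.9110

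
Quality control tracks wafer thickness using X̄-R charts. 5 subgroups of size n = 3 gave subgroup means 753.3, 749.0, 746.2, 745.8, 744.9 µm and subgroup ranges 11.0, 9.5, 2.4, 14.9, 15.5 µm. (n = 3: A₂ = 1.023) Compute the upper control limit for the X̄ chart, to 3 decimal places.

X̄̄ = (753.3 + 749.0 + 746.2 + 745.8 + 744.9) / 5 = 3739.2000 / 5 = 747.8400
R̄ = (11.0 + 9.5 + 2.4 + 14.9 + 15.5) / 5 = 53.3000 / 5 = 10.6600
UCL = X̄̄ + A₂·R̄ = 747.8400 + 1.023 × 10.6600 = 758.7452

758.745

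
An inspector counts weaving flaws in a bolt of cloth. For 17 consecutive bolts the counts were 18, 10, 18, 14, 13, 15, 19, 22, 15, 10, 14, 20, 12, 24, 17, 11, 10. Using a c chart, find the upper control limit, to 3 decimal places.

27.189

c̄ = (18 + 10 + 18 + 14 + 13 + 15 + 19 + 22 + 15 + 10 + 14 + 20 + 12 + 24 + 17 + 11 + 10) / 17 = 262 / 17 = 15.4118
UCL = c̄ + 3√c̄ = 15.4118 + 3 × √15.4118 = 15.4118 + 3 × 3.9258 = 27.1891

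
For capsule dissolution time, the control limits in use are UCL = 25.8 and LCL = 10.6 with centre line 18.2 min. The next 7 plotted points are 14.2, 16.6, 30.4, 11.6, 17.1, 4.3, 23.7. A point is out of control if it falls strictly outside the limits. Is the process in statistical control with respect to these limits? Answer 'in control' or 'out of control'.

Compare each point to [10.6, 25.8]: sample 3 = 30.4 > UCL; sample 6 = 4.3 < LCL.

out of control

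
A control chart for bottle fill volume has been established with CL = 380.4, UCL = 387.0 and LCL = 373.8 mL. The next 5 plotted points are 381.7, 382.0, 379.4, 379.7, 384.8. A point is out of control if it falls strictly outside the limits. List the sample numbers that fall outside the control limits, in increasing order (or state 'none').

All 5 points lie within [373.8, 387.0].

none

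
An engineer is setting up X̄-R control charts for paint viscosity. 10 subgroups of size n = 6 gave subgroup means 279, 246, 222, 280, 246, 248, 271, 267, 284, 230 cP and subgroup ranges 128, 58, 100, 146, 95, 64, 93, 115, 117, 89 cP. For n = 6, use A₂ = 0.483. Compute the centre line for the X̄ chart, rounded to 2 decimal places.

257.30

X̄̄ = (279 + 246 + 222 + 280 + 246 + 248 + 271 + 267 + 284 + 230) / 10 = 2573.0000 / 10 = 257.3000
CL = X̄̄ = 257.3000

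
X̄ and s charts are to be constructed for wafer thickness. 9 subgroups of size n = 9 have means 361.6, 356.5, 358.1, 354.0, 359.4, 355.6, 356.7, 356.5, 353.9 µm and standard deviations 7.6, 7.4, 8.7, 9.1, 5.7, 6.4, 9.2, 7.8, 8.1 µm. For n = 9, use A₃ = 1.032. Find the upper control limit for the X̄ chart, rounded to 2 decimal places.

364.95

X̄̄ = (361.6 + 356.5 + 358.1 + 354.0 + 359.4 + 355.6 + 356.7 + 356.5 + 353.9) / 9 = 356.9222
s̄ = (7.6 + 7.4 + 8.7 + 9.1 + 5.7 + 6.4 + 9.2 + 7.8 + 8.1) / 9 = 7.7778
UCL = X̄̄ + A₃·s̄ = 356.9222 + 1.032 × 7.7778 = 364.9489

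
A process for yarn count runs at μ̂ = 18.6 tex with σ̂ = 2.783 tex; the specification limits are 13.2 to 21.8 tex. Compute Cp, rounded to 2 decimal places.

Cp = (USL − LSL) / (6σ̂) = (21.8 − 13.2) / (6 × 2.783) = 8.6000 / 16.6980 = 0.5150

0.52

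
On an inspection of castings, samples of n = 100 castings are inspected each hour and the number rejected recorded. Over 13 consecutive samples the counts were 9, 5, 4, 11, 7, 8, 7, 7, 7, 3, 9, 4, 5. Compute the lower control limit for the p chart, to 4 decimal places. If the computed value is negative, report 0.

0.0000

p̄ = Σdᵢ / (k·n) = 86 / (13 × 100) = 0.06615
LCL = p̄ − 3·√(p̄(1−p̄)/n) = 0.06615 − 3 × 0.02486 = -0.00841 → 0 (negative, so LCL = 0)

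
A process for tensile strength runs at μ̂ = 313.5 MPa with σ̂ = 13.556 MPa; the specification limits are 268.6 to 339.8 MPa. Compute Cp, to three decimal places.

0.875

Cp = (USL − LSL) / (6σ̂) = (339.8 − 268.6) / (6 × 13.556) = 71.2000 / 81.3360 = 0.8754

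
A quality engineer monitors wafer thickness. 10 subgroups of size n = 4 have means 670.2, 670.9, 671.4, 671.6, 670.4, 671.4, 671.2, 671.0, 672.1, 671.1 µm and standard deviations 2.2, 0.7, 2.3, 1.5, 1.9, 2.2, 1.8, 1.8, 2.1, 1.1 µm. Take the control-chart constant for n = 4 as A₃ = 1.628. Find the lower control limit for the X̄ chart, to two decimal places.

X̄̄ = (670.2 + 670.9 + 671.4 + 671.6 + 670.4 + 671.4 + 671.2 + 671.0 + 672.1 + 671.1) / 10 = 671.1300
s̄ = (2.2 + 0.7 + 2.3 + 1.5 + 1.9 + 2.2 + 1.8 + 1.8 + 2.1 + 1.1) / 10 = 1.7600
LCL = X̄̄ − A₃·s̄ = 671.1300 − 1.628 × 1.7600 = 668.2647

668.26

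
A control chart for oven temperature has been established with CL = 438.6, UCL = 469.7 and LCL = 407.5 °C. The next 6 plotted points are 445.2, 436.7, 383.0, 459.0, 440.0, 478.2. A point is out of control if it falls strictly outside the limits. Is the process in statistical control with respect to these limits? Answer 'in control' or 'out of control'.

out of control

Compare each point to [407.5, 469.7]: sample 3 = 383.0 < LCL; sample 6 = 478.2 > UCL.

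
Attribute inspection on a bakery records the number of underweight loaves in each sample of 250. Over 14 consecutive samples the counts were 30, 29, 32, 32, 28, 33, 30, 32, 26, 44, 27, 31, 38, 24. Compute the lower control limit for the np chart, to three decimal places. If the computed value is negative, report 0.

p̄ = Σdᵢ / (k·n) = 436 / (14 × 250) = 0.12457
LCL = np̄ − 3·√(np̄(1−p̄)) = 31.1429 − 3 × 5.2214 = 15.4786

15.479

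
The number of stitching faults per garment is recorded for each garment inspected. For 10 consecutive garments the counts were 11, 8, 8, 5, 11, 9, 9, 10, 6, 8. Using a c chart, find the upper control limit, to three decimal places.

c̄ = (11 + 8 + 8 + 5 + 11 + 9 + 9 + 10 + 6 + 8) / 10 = 85 / 10 = 8.5000
UCL = c̄ + 3√c̄ = 8.5000 + 3 × √8.5000 = 8.5000 + 3 × 2.9155 = 17.2464

17.246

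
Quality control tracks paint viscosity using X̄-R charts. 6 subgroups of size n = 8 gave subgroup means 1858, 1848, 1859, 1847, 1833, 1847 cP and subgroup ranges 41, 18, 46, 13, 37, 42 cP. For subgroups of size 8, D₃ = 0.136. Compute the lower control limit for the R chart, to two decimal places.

R̄ = (41 + 18 + 46 + 13 + 37 + 42) / 6 = 197.0000 / 6 = 32.8333
LCL_R = D₃·R̄ = 0.136 × 32.8333 = 4.4653

4.47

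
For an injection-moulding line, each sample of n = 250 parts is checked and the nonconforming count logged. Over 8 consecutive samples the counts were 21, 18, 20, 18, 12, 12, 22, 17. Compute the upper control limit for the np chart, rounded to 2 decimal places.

p̄ = Σdᵢ / (k·n) = 140 / (8 × 250) = 0.07000
UCL = np̄ + 3·√(np̄(1−p̄)) = 17.5000 + 3 × √(17.5000×0.93000) = 17.5000 + 3 × 4.0342 = 29.6027

29.60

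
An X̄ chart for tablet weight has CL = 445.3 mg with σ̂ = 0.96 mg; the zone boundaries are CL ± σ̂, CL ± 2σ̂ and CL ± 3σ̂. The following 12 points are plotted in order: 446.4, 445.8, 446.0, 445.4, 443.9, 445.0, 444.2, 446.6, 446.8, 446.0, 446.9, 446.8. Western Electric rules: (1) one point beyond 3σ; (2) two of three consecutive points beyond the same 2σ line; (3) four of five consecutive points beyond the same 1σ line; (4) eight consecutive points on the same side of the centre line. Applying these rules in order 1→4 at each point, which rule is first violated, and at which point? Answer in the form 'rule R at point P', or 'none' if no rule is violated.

Zone of each point (C = within 1σ̂, B = 1σ̂–2σ̂, A = 2σ̂–3σ̂, * = beyond 3σ̂; sign = side of CL): 1:+B, 2:+C, 3:+C, 4:+C, 5:-B, 6:-C, 7:-B, 8:+B, 9:+B, 10:+C, 11:+B, 12:+B
Rule 3 (four of five consecutive points beyond the same 1σ limit) is satisfied at point 12.

rule 3 at point 12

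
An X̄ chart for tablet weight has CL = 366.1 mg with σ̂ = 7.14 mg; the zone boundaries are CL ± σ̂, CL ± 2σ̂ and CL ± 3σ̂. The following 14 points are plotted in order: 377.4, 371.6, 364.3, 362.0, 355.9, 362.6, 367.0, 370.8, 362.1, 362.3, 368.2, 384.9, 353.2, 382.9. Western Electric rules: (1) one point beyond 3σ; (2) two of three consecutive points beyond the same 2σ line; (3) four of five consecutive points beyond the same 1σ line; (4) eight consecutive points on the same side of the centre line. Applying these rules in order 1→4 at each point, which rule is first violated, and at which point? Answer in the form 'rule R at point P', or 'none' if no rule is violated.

Zone of each point (C = within 1σ̂, B = 1σ̂–2σ̂, A = 2σ̂–3σ̂, * = beyond 3σ̂; sign = side of CL): 1:+B, 2:+C, 3:-C, 4:-C, 5:-B, 6:-C, 7:+C, 8:+C, 9:-C, 10:-C, 11:+C, 12:+A, 13:-B, 14:+A
Rule 2 (two of three consecutive points beyond the same 2σ limit) is satisfied at point 14.

rule 2 at point 14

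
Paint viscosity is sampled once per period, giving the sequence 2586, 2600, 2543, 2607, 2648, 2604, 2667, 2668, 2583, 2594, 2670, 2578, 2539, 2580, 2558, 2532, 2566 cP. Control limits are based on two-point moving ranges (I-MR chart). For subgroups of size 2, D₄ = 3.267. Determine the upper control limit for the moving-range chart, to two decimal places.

144.97

Moving ranges: 14, 57, 64, 41, 44, 63, 1, 85, 11, 76, 92, 39, 41, 22, 26, 34; M̄R̄ = 710.0000 / 16 = 44.3750
UCL_MR = D₄·M̄R̄ = 3.267 × 44.3750 = 144.9731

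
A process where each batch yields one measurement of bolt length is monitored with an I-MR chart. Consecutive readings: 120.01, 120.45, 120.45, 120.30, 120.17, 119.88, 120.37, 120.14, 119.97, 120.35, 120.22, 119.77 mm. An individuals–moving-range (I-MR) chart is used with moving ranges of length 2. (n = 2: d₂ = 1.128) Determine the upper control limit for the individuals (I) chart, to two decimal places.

120.86

X̄ = (120.01 + 120.45 + 120.45 + 120.30 + 120.17 + 119.88 + 120.37 + 120.14 + 119.97 + 120.35 + 120.22 + 119.77) / 12 = 120.1733
Moving ranges: 0.44, 0.00, 0.15, 0.13, 0.29, 0.49, 0.23, 0.17, 0.38, 0.13, 0.45; M̄R̄ = 2.8600 / 11 = 0.2600
UCL = X̄ + 3·M̄R̄/d₂ = 120.1733 + 3 × 0.2600 / 1.128 = 120.8648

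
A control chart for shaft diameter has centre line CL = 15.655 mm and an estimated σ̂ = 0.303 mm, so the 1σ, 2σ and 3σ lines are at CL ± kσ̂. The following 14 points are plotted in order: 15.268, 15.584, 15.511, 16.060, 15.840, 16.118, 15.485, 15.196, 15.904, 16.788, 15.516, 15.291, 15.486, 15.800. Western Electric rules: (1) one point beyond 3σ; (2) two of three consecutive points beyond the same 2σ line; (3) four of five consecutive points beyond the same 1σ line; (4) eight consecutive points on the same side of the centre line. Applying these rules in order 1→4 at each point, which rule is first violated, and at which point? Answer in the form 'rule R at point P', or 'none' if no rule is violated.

Zone of each point (C = within 1σ̂, B = 1σ̂–2σ̂, A = 2σ̂–3σ̂, * = beyond 3σ̂; sign = side of CL): 1:-B, 2:-C, 3:-C, 4:+B, 5:+C, 6:+B, 7:-C, 8:-B, 9:+C, 10:+*, 11:-C, 12:-B, 13:-C, 14:+C
Rule 1 (one point beyond the 3σ limits) is satisfied at point 10.

rule 1 at point 10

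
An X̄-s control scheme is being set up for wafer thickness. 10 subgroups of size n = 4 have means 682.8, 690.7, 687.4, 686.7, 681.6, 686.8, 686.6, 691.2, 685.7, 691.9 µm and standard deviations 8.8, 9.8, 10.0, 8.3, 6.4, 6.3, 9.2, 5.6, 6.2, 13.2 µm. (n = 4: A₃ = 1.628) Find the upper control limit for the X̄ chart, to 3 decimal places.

700.783

X̄̄ = (682.8 + 690.7 + 687.4 + 686.7 + 681.6 + 686.8 + 686.6 + 691.2 + 685.7 + 691.9) / 10 = 687.1400
s̄ = (8.8 + 9.8 + 10.0 + 8.3 + 6.4 + 6.3 + 9.2 + 5.6 + 6.2 + 13.2) / 10 = 8.3800
UCL = X̄̄ + A₃·s̄ = 687.1400 + 1.628 × 8.3800 = 700.7826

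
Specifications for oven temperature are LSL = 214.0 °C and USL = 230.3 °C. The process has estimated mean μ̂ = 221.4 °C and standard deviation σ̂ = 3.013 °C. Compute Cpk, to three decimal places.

0.819

Cpu = (USL − μ̂) / (3σ̂) = (230.3 − 221.4) / (3 × 3.013) = 0.9846; Cpl = (μ̂ − LSL) / (3σ̂) = (221.4 − 214.0) / (3 × 3.013) = 0.8187; Cpk = min(Cpu, Cpl) = 0.8187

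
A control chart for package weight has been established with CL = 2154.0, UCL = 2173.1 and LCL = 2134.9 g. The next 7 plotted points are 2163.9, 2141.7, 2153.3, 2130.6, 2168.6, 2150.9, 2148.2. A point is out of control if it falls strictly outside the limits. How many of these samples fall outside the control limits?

Compare each point to [2134.9, 2173.1]: sample 4 = 2130.6 < LCL.

1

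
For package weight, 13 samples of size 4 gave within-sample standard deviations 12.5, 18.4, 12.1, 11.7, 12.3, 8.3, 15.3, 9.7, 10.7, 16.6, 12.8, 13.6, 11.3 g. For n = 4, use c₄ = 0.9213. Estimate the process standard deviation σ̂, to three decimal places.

s̄ = (12.5 + 18.4 + 12.1 + 11.7 + 12.3 + 8.3 + 15.3 + 9.7 + 10.7 + 16.6 + 12.8 + 13.6 + 11.3) / 13 = 12.7154
σ̂ = s̄ / c₄ = 12.7154 / 0.9213 = 13.8016

13.802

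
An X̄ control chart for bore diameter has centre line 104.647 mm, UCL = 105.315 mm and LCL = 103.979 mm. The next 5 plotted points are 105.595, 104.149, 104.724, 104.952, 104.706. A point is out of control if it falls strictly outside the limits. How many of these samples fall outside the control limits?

Compare each point to [103.979, 105.315]: sample 1 = 105.595 > UCL.

1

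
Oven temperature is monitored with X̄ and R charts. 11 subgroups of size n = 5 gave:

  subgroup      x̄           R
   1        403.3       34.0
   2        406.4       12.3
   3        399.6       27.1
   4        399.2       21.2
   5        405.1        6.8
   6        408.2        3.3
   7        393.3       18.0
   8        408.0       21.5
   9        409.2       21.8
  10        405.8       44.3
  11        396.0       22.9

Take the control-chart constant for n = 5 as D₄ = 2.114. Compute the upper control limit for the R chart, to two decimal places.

44.82

R̄ = (34.0 + 12.3 + 27.1 + 21.2 + 6.8 + 3.3 + 18.0 + 21.5 + 21.8 + 44.3 + 22.9) / 11 = 233.2000 / 11 = 21.2000
UCL_R = D₄·R̄ = 2.114 × 21.2000 = 44.8168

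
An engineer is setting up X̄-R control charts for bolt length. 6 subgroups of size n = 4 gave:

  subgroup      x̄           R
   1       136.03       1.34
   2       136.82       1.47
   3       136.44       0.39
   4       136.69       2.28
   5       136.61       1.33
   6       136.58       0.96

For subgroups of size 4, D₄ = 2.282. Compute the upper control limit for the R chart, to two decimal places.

R̄ = (1.34 + 1.47 + 0.39 + 2.28 + 1.33 + 0.96) / 6 = 7.7700 / 6 = 1.2950
UCL_R = D₄·R̄ = 2.282 × 1.2950 = 2.9552

2.96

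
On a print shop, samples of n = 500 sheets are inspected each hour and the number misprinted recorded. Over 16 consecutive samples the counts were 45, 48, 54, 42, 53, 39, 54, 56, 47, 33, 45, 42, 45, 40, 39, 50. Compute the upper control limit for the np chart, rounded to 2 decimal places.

65.09

p̄ = Σdᵢ / (k·n) = 732 / (16 × 500) = 0.09150
UCL = np̄ + 3·√(np̄(1−p̄)) = 45.7500 + 3 × √(45.7500×0.90850) = 45.7500 + 3 × 6.4470 = 65.0910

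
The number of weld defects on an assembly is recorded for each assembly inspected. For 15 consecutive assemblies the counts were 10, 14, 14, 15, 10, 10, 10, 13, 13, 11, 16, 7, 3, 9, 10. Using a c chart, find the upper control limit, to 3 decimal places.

c̄ = (10 + 14 + 14 + 15 + 10 + 10 + 10 + 13 + 13 + 11 + 16 + 7 + 3 + 9 + 10) / 15 = 165 / 15 = 11.0000
UCL = c̄ + 3√c̄ = 11.0000 + 3 × √11.0000 = 11.0000 + 3 × 3.3166 = 20.9499

20.950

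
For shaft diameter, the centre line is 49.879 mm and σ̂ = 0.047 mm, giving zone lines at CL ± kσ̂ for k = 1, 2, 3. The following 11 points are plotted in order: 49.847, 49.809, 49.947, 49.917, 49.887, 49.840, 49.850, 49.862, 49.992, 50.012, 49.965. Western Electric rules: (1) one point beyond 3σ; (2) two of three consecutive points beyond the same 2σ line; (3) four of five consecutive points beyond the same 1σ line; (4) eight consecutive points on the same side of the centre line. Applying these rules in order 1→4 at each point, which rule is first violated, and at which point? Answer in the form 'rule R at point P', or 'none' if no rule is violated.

rule 2 at point 10

Zone of each point (C = within 1σ̂, B = 1σ̂–2σ̂, A = 2σ̂–3σ̂, * = beyond 3σ̂; sign = side of CL): 1:-C, 2:-B, 3:+B, 4:+C, 5:+C, 6:-C, 7:-C, 8:-C, 9:+A, 10:+A, 11:+B
Rule 2 (two of three consecutive points beyond the same 2σ limit) is satisfied at point 10.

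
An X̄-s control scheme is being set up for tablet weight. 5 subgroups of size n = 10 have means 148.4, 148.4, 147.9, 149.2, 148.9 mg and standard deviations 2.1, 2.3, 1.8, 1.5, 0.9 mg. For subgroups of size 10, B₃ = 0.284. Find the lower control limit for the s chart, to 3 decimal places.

0.488

s̄ = (2.1 + 2.3 + 1.8 + 1.5 + 0.9) / 5 = 1.7200
LCL_s = B₃·s̄ = 0.284 × 1.7200 = 0.4885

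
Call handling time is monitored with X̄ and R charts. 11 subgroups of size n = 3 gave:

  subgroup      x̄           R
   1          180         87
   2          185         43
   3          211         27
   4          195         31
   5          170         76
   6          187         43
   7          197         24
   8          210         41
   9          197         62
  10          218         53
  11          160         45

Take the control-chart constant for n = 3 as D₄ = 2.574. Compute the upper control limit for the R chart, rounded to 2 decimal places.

124.49

R̄ = (87 + 43 + 27 + 31 + 76 + 43 + 24 + 41 + 62 + 53 + 45) / 11 = 532.0000 / 11 = 48.3636
UCL_R = D₄·R̄ = 2.574 × 48.3636 = 124.4880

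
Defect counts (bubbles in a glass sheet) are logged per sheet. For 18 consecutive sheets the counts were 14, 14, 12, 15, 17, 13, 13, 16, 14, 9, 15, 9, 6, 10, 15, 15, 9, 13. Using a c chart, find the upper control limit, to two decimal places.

c̄ = (14 + 14 + 12 + 15 + 17 + 13 + 13 + 16 + 14 + 9 + 15 + 9 + 6 + 10 + 15 + 15 + 9 + 13) / 18 = 229 / 18 = 12.7222
UCL = c̄ + 3√c̄ = 12.7222 + 3 × √12.7222 = 12.7222 + 3 × 3.5668 = 23.4227

23.42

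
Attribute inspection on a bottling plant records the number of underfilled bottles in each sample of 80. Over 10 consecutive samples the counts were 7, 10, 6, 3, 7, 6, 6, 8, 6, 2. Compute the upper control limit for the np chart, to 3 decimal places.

13.221

p̄ = Σdᵢ / (k·n) = 61 / (10 × 80) = 0.07625
UCL = np̄ + 3·√(np̄(1−p̄)) = 6.1000 + 3 × √(6.1000×0.92375) = 6.1000 + 3 × 2.3738 = 13.2214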